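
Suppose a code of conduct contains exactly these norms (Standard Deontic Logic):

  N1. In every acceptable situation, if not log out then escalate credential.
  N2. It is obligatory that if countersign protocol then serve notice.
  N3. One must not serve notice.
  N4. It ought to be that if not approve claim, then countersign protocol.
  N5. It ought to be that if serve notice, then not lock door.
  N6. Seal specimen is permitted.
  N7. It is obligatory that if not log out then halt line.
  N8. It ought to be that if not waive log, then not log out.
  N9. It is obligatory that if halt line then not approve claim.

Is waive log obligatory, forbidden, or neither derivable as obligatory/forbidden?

F(serve_notice) at premise 3 means O(¬serve_notice).
The contrapositive of premise 2 (O(countersign_protocol → serve_notice)) is O(¬serve_notice → ¬countersign_protocol), and O(¬serve_notice) is already established, so O(¬countersign_protocol).
The contrapositive of premise 4 (O(¬approve_claim → countersign_protocol)) is O(¬countersign_protocol → approve_claim), and O(¬countersign_protocol) is already established, so O(approve_claim).
Premise 9, O(halt_line → ¬approve_claim), contraposes to O(approve_claim → ¬halt_line); with O(approve_claim) we get O(¬halt_line).
Premise 7 is O(¬log_out → halt_line); contrapositively O(¬halt_line → log_out). Since O(¬halt_line) holds, K gives O(log_out).
Premise 8, O(¬waive_log → ¬log_out), contraposes to O(log_out → waive_log); with O(log_out) we get O(waive_log).
Premises 1, 5, 6 do not contribute to this derivation.
Hence waive_log is obligatory.

Obligatory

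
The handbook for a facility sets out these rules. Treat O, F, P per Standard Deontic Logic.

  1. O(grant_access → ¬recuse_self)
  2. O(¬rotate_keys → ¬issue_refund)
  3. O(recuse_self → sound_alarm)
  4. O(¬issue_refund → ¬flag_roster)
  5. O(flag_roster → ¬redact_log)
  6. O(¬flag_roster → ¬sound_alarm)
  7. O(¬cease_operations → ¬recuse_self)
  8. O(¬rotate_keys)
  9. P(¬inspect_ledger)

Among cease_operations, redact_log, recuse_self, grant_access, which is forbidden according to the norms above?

recuse_self

Premise 8 states O(¬rotate_keys) outright.
From O(¬rotate_keys) and premise 2, O(¬rotate_keys → ¬issue_refund), we obtain O(¬issue_refund).
With premise 4, O(¬issue_refund → ¬flag_roster), the K-axiom yields O(¬flag_roster).
From O(¬flag_roster) and premise 6, O(¬flag_roster → ¬sound_alarm), we obtain O(¬sound_alarm).
Premise 3 is O(recuse_self → sound_alarm); contrapositively O(¬sound_alarm → ¬recuse_self). Since O(¬sound_alarm) holds, K gives O(¬recuse_self).
So O(¬recuse_self) holds, i.e. recuse_self is forbidden. None of the other listed options is forbidden under the premises.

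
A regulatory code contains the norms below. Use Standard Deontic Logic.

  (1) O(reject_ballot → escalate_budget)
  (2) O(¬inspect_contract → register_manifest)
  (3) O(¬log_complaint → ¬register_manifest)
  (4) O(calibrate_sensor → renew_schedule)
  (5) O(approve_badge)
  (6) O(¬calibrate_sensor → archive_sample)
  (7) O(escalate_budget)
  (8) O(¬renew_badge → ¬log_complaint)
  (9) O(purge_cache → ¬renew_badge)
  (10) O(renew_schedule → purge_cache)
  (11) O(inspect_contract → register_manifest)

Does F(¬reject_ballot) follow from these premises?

No

Premise 1 is O(reject_ballot → escalate_budget); even if O(escalate_budget) held, inferring O(reject_ballot) would be affirming the consequent — invalid.
No other premise forces O(reject_ballot). An ideal world satisfying every premise can still have ¬reject_ballot true, so F(¬reject_ballot) is not derivable.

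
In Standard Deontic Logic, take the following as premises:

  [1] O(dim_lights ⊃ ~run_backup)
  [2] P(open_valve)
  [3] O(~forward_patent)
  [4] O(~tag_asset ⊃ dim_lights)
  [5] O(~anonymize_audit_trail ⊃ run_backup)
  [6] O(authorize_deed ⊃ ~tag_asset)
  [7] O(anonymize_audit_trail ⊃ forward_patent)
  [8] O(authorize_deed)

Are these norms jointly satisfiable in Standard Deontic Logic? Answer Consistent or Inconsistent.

Inconsistent

Premise 3 states O(~forward_patent) outright.
Premise 7 is O(anonymize_audit_trail ⊃ forward_patent); contrapositively O(~forward_patent ⊃ ~anonymize_audit_trail). Since O(~forward_patent) holds, K gives O(~anonymize_audit_trail).
With premise 5, O(~anonymize_audit_trail ⊃ run_backup), the K-axiom yields O(run_backup).
The contrapositive of premise 1 (O(dim_lights ⊃ ~run_backup)) is O(run_backup ⊃ ~dim_lights), and O(run_backup) is already established, so O(~dim_lights).
The contrapositive of premise 4 (O(~tag_asset ⊃ dim_lights)) is O(~dim_lights ⊃ tag_asset), and O(~dim_lights) is already established, so O(tag_asset).
Premise 6 is O(authorize_deed ⊃ ~tag_asset); contrapositively O(tag_asset ⊃ ~authorize_deed). Since O(tag_asset) holds, K gives O(~authorize_deed).
However, premise 8 gives O(authorize_deed).
We now have both O(~authorize_deed) and O(authorize_deed) — authorize_deed is simultaneously obligatory and forbidden, violating the D-axiom.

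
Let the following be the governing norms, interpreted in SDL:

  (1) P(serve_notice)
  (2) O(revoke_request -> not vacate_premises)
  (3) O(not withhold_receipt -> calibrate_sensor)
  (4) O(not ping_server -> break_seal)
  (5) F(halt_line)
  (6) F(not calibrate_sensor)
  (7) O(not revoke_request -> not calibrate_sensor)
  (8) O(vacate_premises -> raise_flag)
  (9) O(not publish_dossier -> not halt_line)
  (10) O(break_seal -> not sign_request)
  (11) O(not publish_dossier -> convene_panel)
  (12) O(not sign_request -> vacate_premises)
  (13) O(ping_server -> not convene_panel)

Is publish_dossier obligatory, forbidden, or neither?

Premise 6, F(not calibrate_sensor), is equivalent to O(calibrate_sensor).
The contrapositive of premise 7 (O(not revoke_request -> not calibrate_sensor)) is O(calibrate_sensor -> revoke_request), and O(calibrate_sensor) is already established, so O(revoke_request).
Applying K to premise 2 (O(revoke_request -> not vacate_premises)) and O(revoke_request) yields O(not vacate_premises).
Premise 12 is O(not sign_request -> vacate_premises); contrapositively O(not vacate_premises -> sign_request). Since O(not vacate_premises) holds, K gives O(sign_request).
Premise 10, O(break_seal -> not sign_request), contraposes to O(sign_request -> not break_seal); with O(sign_request) we get O(not break_seal).
The contrapositive of premise 4 (O(not ping_server -> break_seal)) is O(not break_seal -> ping_server), and O(not break_seal) is already established, so O(ping_server).
From O(ping_server) and premise 13, O(ping_server -> not convene_panel), we obtain O(not convene_panel).
Premise 11, O(not publish_dossier -> convene_panel), contraposes to O(not convene_panel -> publish_dossier); with O(not convene_panel) we get O(publish_dossier).
Premises 1, 3, 5, 8, 9 do not contribute to this derivation.
Hence publish_dossier is obligatory.

Obligatory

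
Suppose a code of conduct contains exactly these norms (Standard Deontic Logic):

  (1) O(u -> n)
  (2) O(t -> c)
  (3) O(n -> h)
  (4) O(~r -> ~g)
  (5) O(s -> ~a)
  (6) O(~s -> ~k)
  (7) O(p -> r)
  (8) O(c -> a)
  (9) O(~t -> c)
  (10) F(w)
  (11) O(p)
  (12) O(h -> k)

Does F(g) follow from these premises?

No

Premise 4 is O(~r -> ~g), but O(~r) is not derivable from the premises, so it does not yield O(~g).
No other premise forces O(~g). An ideal world satisfying every premise can still have g true, so F(g) is not derivable.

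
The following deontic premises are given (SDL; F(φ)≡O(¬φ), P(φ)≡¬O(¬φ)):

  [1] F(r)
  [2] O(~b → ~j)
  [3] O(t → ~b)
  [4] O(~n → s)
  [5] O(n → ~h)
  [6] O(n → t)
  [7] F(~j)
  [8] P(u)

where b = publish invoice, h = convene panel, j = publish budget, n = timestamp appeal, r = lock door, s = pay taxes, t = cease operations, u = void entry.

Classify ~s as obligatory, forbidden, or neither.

Forbidden

Premise 7 is F(~j), i.e. O(j).
Premise 2 is O(~b → ~j); contrapositively O(j → b). Since O(j) holds, K gives O(b).
Premise 3 is O(t → ~b); contrapositively O(b → ~t). Since O(b) holds, K gives O(~t).
The contrapositive of premise 6 (O(n → t)) is O(~t → ~n), and O(~t) is already established, so O(~n).
From O(~n) and premise 4, O(~n → s), we obtain O(s).
Premises 1, 5, 8 do not contribute to this derivation.
Thus O(s), which is F(~s): ~s is forbidden.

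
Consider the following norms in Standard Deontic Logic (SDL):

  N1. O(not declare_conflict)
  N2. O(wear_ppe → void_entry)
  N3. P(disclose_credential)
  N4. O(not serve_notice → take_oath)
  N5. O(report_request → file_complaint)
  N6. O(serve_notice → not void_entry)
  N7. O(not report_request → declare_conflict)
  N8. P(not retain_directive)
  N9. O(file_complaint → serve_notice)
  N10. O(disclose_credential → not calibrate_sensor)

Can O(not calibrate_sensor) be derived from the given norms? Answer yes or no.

Premise 10 is O(disclose_credential → not calibrate_sensor), but O(disclose_credential) is not derivable from the premises (the permission P(disclose_credential) asserts only not O(not disclose_credential), not O(disclose_credential)), so it does not yield O(not calibrate_sensor).
No other premise forces O(not calibrate_sensor). An ideal world satisfying every premise can still have not calibrate_sensor false, so O(not calibrate_sensor) is not derivable.

No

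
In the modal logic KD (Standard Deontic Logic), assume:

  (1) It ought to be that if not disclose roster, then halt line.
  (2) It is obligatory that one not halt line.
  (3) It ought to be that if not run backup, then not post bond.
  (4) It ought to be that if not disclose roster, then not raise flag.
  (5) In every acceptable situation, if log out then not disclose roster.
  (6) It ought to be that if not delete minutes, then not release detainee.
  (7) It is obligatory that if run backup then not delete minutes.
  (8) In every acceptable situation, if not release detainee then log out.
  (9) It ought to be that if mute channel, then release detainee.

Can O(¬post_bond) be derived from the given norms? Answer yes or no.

Yes

Premise 2 states O(¬halt_line) outright.
Premise 1 is O(¬disclose_roster → halt_line); contrapositively O(¬halt_line → disclose_roster). Since O(¬halt_line) holds, K gives O(disclose_roster).
Premise 5, O(log_out → ¬disclose_roster), contraposes to O(disclose_roster → ¬log_out); with O(disclose_roster) we get O(¬log_out).
Premise 8 is O(¬release_detainee → log_out); contrapositively O(¬log_out → release_detainee). Since O(¬log_out) holds, K gives O(release_detainee).
The contrapositive of premise 6 (O(¬delete_minutes → ¬release_detainee)) is O(release_detainee → delete_minutes), and O(release_detainee) is already established, so O(delete_minutes).
Premise 7 is O(run_backup → ¬delete_minutes); contrapositively O(delete_minutes → ¬run_backup). Since O(delete_minutes) holds, K gives O(¬run_backup).
From O(¬run_backup) and premise 3, O(¬run_backup → ¬post_bond), we obtain O(¬post_bond).
Premises 4, 9 do not contribute to this derivation.
So O(¬post_bond) follows.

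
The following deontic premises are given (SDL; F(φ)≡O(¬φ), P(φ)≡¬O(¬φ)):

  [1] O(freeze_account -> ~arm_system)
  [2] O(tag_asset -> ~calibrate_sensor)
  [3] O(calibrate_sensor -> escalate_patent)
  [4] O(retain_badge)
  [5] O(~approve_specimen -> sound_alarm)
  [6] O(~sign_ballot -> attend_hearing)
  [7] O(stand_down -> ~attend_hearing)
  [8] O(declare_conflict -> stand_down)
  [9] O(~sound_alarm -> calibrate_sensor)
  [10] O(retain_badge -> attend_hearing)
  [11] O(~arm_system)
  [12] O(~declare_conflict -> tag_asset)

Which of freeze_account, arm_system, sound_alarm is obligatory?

sound_alarm

Premise 4 states O(retain_badge) outright.
Premise 10 is O(retain_badge -> attend_hearing); since O(retain_badge), deontic closure gives O(attend_hearing).
The contrapositive of premise 7 (O(stand_down -> ~attend_hearing)) is O(attend_hearing -> ~stand_down), and O(attend_hearing) is already established, so O(~stand_down).
The contrapositive of premise 8 (O(declare_conflict -> stand_down)) is O(~stand_down -> ~declare_conflict), and O(~stand_down) is already established, so O(~declare_conflict).
Applying K to premise 12 (O(~declare_conflict -> tag_asset)) and O(~declare_conflict) yields O(tag_asset).
Premise 2 is O(tag_asset -> ~calibrate_sensor); since O(tag_asset), deontic closure gives O(~calibrate_sensor).
Premise 9 is O(~sound_alarm -> calibrate_sensor); contrapositively O(~calibrate_sensor -> sound_alarm). Since O(~calibrate_sensor) holds, K gives O(sound_alarm).
So O(sound_alarm) holds — sound_alarm is obligatory. None of the other listed options is made obligatory by any chain of premises.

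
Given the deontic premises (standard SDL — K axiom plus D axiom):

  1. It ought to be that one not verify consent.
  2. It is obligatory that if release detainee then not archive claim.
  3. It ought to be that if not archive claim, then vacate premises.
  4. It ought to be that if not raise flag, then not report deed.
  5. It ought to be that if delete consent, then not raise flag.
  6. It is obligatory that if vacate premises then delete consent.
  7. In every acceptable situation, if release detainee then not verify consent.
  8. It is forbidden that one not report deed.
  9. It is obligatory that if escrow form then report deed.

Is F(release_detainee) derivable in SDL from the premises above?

F(¬report_deed) at premise 8 means O(report_deed).
Premise 4, O(¬raise_flag → ¬report_deed), contraposes to O(report_deed → raise_flag); with O(report_deed) we get O(raise_flag).
The contrapositive of premise 5 (O(delete_consent → ¬raise_flag)) is O(raise_flag → ¬delete_consent), and O(raise_flag) is already established, so O(¬delete_consent).
The contrapositive of premise 6 (O(vacate_premises → delete_consent)) is O(¬delete_consent → ¬vacate_premises), and O(¬delete_consent) is already established, so O(¬vacate_premises).
Premise 3 is O(¬archive_claim → vacate_premises); contrapositively O(¬vacate_premises → archive_claim). Since O(¬vacate_premises) holds, K gives O(archive_claim).
Premise 2, O(release_detainee → ¬archive_claim), contraposes to O(archive_claim → ¬release_detainee); with O(archive_claim) we get O(¬release_detainee).
Premises 1, 7, 9 do not contribute to this derivation.
So O(¬release_detainee) holds, i.e. F(release_detainee). The claim follows.

Yes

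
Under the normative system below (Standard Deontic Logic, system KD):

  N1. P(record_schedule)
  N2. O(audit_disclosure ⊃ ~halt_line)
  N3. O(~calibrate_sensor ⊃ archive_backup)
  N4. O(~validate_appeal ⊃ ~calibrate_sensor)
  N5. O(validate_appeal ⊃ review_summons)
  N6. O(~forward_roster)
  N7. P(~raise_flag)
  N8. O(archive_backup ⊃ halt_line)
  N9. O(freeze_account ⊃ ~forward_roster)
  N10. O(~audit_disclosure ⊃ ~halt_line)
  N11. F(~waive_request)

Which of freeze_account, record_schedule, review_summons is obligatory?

Premises 10 and 2 are O(~audit_disclosure ⊃ ~halt_line) and O(audit_disclosure ⊃ ~halt_line); every ideal world satisfies ~audit_disclosure or audit_disclosure, so in either case ~halt_line holds — hence O(~halt_line).
Premise 8, O(archive_backup ⊃ halt_line), contraposes to O(~halt_line ⊃ ~archive_backup); with O(~halt_line) we get O(~archive_backup).
Premise 3 is O(~calibrate_sensor ⊃ archive_backup); contrapositively O(~archive_backup ⊃ calibrate_sensor). Since O(~archive_backup) holds, K gives O(calibrate_sensor).
The contrapositive of premise 4 (O(~validate_appeal ⊃ ~calibrate_sensor)) is O(calibrate_sensor ⊃ validate_appeal), and O(calibrate_sensor) is already established, so O(validate_appeal).
From O(validate_appeal) and premise 5, O(validate_appeal ⊃ review_summons), we obtain O(review_summons).
So O(review_summons) holds — review_summons is obligatory. None of the other listed options is made obligatory by any chain of premises.

review_summons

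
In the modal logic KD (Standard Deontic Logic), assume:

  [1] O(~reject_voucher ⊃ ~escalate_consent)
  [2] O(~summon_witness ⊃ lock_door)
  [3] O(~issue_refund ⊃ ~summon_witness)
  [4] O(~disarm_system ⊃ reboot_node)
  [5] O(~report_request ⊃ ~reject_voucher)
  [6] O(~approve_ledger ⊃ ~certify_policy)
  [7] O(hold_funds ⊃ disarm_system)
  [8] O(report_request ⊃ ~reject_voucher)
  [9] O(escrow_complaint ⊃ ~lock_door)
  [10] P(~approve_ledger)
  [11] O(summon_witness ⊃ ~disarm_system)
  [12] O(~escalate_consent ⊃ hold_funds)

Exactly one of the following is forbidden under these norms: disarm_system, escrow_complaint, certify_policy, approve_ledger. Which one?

By case analysis on report_request: premise 8 gives O(report_request ⊃ ~reject_voucher) and premise 5 gives O(~report_request ⊃ ~reject_voucher), so O(~reject_voucher) either way.
Applying K to premise 1 (O(~reject_voucher ⊃ ~escalate_consent)) and O(~reject_voucher) yields O(~escalate_consent).
Premise 12 is O(~escalate_consent ⊃ hold_funds); since O(~escalate_consent), deontic closure gives O(hold_funds).
With premise 7, O(hold_funds ⊃ disarm_system), the K-axiom yields O(disarm_system).
Premise 11 is O(summon_witness ⊃ ~disarm_system); contrapositively O(disarm_system ⊃ ~summon_witness). Since O(disarm_system) holds, K gives O(~summon_witness).
Applying K to premise 2 (O(~summon_witness ⊃ lock_door)) and O(~summon_witness) yields O(lock_door).
The contrapositive of premise 9 (O(escrow_complaint ⊃ ~lock_door)) is O(lock_door ⊃ ~escrow_complaint), and O(lock_door) is already established, so O(~escrow_complaint).
So O(~escrow_complaint) holds, i.e. escrow_complaint is forbidden. None of the other listed options is forbidden under the premises.

escrow_complaint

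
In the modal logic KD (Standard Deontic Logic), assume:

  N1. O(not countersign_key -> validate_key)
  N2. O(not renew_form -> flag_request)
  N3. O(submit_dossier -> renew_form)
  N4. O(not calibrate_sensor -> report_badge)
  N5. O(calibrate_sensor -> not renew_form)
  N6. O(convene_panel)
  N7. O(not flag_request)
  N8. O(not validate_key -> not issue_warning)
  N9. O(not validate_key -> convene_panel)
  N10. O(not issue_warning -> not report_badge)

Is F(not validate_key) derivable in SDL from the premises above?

Yes

Premise 7 gives O(not flag_request).
Premise 2 is O(not renew_form -> flag_request); contrapositively O(not flag_request -> renew_form). Since O(not flag_request) holds, K gives O(renew_form).
The contrapositive of premise 5 (O(calibrate_sensor -> not renew_form)) is O(renew_form -> not calibrate_sensor), and O(renew_form) is already established, so O(not calibrate_sensor).
From O(not calibrate_sensor) and premise 4, O(not calibrate_sensor -> report_badge), we obtain O(report_badge).
Premise 10, O(not issue_warning -> not report_badge), contraposes to O(report_badge -> issue_warning); with O(report_badge) we get O(issue_warning).
Premise 8, O(not validate_key -> not issue_warning), contraposes to O(issue_warning -> validate_key); with O(issue_warning) we get O(validate_key).
Premises 1, 3, 6, 9 do not contribute to this derivation.
So O(validate_key) holds, i.e. F(not validate_key). The claim follows.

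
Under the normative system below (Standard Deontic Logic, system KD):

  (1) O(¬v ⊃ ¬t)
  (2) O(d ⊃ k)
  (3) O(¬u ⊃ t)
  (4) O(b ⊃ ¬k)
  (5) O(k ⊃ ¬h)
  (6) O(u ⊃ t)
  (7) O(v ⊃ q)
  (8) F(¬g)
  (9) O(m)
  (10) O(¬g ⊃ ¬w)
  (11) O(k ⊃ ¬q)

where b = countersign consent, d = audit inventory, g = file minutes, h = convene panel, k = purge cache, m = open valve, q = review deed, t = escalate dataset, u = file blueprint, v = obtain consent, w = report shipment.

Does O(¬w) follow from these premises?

No

Premise 10 is O(¬g ⊃ ¬w), but O(¬g) is not derivable from the premises, so it does not yield O(¬w).
No other premise forces O(¬w). An ideal world satisfying every premise can still have ¬w false, so O(¬w) is not derivable.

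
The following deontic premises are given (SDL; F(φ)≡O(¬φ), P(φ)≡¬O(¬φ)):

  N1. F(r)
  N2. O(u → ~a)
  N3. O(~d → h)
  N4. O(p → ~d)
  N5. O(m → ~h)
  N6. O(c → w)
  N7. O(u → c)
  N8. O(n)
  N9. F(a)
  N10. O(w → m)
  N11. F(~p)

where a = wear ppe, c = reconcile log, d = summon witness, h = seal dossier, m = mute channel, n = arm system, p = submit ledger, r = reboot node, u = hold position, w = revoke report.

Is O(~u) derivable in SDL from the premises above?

Premise 11 is F(~p), i.e. O(p).
With premise 4, O(p → ~d), the K-axiom yields O(~d).
With premise 3, O(~d → h), the K-axiom yields O(h).
Premise 5 is O(m → ~h); contrapositively O(h → ~m). Since O(h) holds, K gives O(~m).
The contrapositive of premise 10 (O(w → m)) is O(~m → ~w), and O(~m) is already established, so O(~w).
Premise 6 is O(c → w); contrapositively O(~w → ~c). Since O(~w) holds, K gives O(~c).
Premise 7 is O(u → c); contrapositively O(~c → ~u). Since O(~c) holds, K gives O(~u).
Premises 1, 2, 8, 9 do not contribute to this derivation.
So O(~u) follows.

Yes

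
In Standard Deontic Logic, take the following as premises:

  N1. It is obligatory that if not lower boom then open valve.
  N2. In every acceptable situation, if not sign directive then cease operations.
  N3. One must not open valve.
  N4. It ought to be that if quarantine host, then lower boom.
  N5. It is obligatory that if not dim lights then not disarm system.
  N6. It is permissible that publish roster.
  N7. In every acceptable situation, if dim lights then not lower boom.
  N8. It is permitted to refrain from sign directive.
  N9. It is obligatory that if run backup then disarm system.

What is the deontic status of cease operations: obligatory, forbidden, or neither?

Neither

Premise 2 is O(¬sign_directive → cease_operations), but O(¬sign_directive) is not derivable from the premises (the permission P(¬sign_directive) asserts only ¬O(sign_directive), not O(¬sign_directive)), so it does not yield O(cease_operations).
No premise or chain of K-axiom applications forces O(cease_operations), and none forces O(¬cease_operations). So cease_operations is neither obligatory nor forbidden under these norms.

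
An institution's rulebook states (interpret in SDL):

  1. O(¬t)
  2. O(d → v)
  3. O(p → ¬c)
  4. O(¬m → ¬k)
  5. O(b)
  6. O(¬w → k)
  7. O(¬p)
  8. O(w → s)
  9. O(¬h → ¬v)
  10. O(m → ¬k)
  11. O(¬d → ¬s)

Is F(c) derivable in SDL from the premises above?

No

Premise 3 is O(p → ¬c), but O(p) is not derivable from the premises, so it does not yield O(¬c).
No other premise forces O(¬c). An ideal world satisfying every premise can still have c true, so F(c) is not derivable.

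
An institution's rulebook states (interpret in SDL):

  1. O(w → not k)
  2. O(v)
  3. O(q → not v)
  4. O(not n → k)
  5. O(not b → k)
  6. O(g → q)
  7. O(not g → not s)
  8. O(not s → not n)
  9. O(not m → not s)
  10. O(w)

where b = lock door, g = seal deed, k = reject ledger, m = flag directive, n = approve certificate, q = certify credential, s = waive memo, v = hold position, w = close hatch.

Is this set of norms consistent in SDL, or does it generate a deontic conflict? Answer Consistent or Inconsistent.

Inconsistent

From premise 2 we have O(v).
Premise 3 is O(q → not v); contrapositively O(v → not q). Since O(v) holds, K gives O(not q).
Premise 6, O(g → q), contraposes to O(not q → not g); with O(not q) we get O(not g).
Applying K to premise 7 (O(not g → not s)) and O(not g) yields O(not s).
Premise 8 is O(not s → not n); since O(not s), deontic closure gives O(not n).
Applying K to premise 4 (O(not n → k)) and O(not n) yields O(k).
Premise 1 is O(w → not k); contrapositively O(k → not w). Since O(k) holds, K gives O(not w).
However, premise 10 gives O(w).
We now have both O(not w) and O(w) — w is simultaneously obligatory and forbidden, violating the D-axiom.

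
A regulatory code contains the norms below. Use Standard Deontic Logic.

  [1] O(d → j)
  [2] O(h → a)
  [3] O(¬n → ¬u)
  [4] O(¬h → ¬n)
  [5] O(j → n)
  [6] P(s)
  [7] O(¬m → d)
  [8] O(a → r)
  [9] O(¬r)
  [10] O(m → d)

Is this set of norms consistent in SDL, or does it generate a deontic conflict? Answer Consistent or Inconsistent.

Premises 10 and 7 cover both cases: O(m → d) and O(¬m → d). Since m ∨ ¬m is a tautology, O(d) follows.
Premise 1 is O(d → j); since O(d), deontic closure gives O(j).
From O(j) and premise 5, O(j → n), we obtain O(n).
The contrapositive of premise 4 (O(¬h → ¬n)) is O(n → h), and O(n) is already established, so O(h).
From O(h) and premise 2, O(h → a), we obtain O(a).
Applying K to premise 8 (O(a → r)) and O(a) yields O(r).
Yet premise 9 states O(¬r).
We now have both O(r) and O(¬r) — r is simultaneously obligatory and forbidden, violating the D-axiom.

Inconsistent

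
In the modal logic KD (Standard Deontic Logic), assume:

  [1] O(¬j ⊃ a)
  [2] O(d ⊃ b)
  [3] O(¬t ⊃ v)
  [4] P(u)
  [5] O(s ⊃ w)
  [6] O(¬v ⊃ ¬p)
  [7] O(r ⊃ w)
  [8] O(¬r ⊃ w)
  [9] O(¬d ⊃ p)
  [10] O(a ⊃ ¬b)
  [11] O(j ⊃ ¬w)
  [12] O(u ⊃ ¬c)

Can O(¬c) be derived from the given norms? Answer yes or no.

No

Premise 12 is O(u ⊃ ¬c), but O(u) is not derivable from the premises (the permission P(u) asserts only ¬O(¬u), not O(u)), so it does not yield O(¬c).
No other premise forces O(¬c). An ideal world satisfying every premise can still have ¬c false, so O(¬c) is not derivable.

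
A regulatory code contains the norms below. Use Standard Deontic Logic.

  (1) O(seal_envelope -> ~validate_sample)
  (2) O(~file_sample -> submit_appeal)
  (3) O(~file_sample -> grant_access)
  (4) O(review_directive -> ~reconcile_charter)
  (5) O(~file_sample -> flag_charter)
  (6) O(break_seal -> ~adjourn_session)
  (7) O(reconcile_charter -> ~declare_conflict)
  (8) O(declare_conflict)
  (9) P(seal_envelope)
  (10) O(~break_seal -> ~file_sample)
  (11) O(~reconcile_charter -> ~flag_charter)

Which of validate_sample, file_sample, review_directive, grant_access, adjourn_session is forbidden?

From premise 8 we have O(declare_conflict).
The contrapositive of premise 7 (O(reconcile_charter -> ~declare_conflict)) is O(declare_conflict -> ~reconcile_charter), and O(declare_conflict) is already established, so O(~reconcile_charter).
Applying K to premise 11 (O(~reconcile_charter -> ~flag_charter)) and O(~reconcile_charter) yields O(~flag_charter).
Premise 5 is O(~file_sample -> flag_charter); contrapositively O(~flag_charter -> file_sample). Since O(~flag_charter) holds, K gives O(file_sample).
The contrapositive of premise 10 (O(~break_seal -> ~file_sample)) is O(file_sample -> break_seal), and O(file_sample) is already established, so O(break_seal).
Applying K to premise 6 (O(break_seal -> ~adjourn_session)) and O(break_seal) yields O(~adjourn_session).
So O(~adjourn_session) holds, i.e. adjourn_session is forbidden. None of the other listed options is forbidden under the premises.

adjourn_session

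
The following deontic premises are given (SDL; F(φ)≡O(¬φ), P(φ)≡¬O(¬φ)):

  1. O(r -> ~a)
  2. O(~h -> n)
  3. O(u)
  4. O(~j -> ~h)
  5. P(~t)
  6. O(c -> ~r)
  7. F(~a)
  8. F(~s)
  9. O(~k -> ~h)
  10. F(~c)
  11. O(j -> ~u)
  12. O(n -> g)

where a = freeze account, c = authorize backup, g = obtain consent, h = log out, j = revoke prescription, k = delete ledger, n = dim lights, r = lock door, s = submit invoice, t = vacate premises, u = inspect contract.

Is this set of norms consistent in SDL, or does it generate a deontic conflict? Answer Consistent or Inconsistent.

Premise 1 is O(r -> ~a), but O(r) is not derivable from the premises, so it does not yield O(~a).
So O(~a) is not derivable, and the apparent clash with O(a) does not arise.
A world satisfying every obligation exists (e.g. a=true, c=true, g=true, h=false, j=false, k=false, n=true, r=false, s=true, t=false, u=true); no atom is both obligatory and forbidden, so the set is consistent.

Consistent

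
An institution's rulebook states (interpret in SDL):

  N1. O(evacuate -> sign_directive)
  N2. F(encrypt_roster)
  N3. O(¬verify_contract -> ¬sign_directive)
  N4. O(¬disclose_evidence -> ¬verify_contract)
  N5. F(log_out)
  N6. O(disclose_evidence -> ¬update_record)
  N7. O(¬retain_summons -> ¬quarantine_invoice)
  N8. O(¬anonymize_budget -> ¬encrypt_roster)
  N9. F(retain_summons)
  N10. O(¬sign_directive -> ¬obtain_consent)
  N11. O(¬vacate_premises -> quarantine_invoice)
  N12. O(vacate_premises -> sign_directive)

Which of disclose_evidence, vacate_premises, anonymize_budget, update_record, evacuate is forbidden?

update_record

Premise 9 is F(retain_summons), i.e. O(¬retain_summons).
Premise 7 is O(¬retain_summons -> ¬quarantine_invoice); since O(¬retain_summons), deontic closure gives O(¬quarantine_invoice).
Premise 11 is O(¬vacate_premises -> quarantine_invoice); contrapositively O(¬quarantine_invoice -> vacate_premises). Since O(¬quarantine_invoice) holds, K gives O(vacate_premises).
From O(vacate_premises) and premise 12, O(vacate_premises -> sign_directive), we obtain O(sign_directive).
Premise 3, O(¬verify_contract -> ¬sign_directive), contraposes to O(sign_directive -> verify_contract); with O(sign_directive) we get O(verify_contract).
Premise 4, O(¬disclose_evidence -> ¬verify_contract), contraposes to O(verify_contract -> disclose_evidence); with O(verify_contract) we get O(disclose_evidence).
Premise 6 is O(disclose_evidence -> ¬update_record); since O(disclose_evidence), deontic closure gives O(¬update_record).
So O(¬update_record) holds, i.e. update_record is forbidden. None of the other listed options is forbidden under the premises.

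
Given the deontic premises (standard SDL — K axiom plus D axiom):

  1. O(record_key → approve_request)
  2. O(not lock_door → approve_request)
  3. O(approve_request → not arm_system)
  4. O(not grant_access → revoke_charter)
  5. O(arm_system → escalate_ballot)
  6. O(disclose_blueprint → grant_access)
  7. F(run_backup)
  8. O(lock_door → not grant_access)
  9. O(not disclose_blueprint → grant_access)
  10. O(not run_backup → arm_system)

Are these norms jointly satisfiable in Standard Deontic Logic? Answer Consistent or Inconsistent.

Premises 9 and 6 cover both cases: O(not disclose_blueprint → grant_access) and O(disclose_blueprint → grant_access). Since not disclose_blueprint ∨ disclose_blueprint is a tautology, O(grant_access) follows.
Premise 8 is O(lock_door → not grant_access); contrapositively O(grant_access → not lock_door). Since O(grant_access) holds, K gives O(not lock_door).
From O(not lock_door) and premise 2, O(not lock_door → approve_request), we obtain O(approve_request).
Premise 3 is O(approve_request → not arm_system); since O(approve_request), deontic closure gives O(not arm_system).
The contrapositive of premise 10 (O(not run_backup → arm_system)) is O(not arm_system → run_backup), and O(not arm_system) is already established, so O(run_backup).
Yet premise 7 is F(run_backup), i.e. O(not run_backup).
We now have both O(run_backup) and O(not run_backup) — run_backup is simultaneously obligatory and forbidden, violating the D-axiom.

Inconsistent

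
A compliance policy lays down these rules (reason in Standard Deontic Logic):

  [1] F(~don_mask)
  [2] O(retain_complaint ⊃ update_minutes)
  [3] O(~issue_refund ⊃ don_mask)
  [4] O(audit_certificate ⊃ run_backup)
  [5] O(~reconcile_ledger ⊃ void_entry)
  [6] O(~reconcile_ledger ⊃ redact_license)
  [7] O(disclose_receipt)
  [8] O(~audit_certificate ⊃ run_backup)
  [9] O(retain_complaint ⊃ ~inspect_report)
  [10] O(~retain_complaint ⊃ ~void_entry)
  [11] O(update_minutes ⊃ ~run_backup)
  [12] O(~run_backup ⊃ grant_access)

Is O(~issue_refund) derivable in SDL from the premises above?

Premise 3 is O(~issue_refund ⊃ don_mask); even if O(don_mask) held, inferring O(~issue_refund) would be affirming the consequent — invalid.
No other premise forces O(~issue_refund). An ideal world satisfying every premise can still have ~issue_refund false, so O(~issue_refund) is not derivable.

No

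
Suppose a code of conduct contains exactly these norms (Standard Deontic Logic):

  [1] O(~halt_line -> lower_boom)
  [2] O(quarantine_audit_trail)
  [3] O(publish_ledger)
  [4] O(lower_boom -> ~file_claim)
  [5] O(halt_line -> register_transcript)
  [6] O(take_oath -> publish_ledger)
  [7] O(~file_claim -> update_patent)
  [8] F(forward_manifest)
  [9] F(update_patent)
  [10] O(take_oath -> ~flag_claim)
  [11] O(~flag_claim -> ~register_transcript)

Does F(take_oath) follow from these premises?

F(update_patent) at premise 9 means O(~update_patent).
The contrapositive of premise 7 (O(~file_claim -> update_patent)) is O(~update_patent -> file_claim), and O(~update_patent) is already established, so O(file_claim).
Premise 4, O(lower_boom -> ~file_claim), contraposes to O(file_claim -> ~lower_boom); with O(file_claim) we get O(~lower_boom).
The contrapositive of premise 1 (O(~halt_line -> lower_boom)) is O(~lower_boom -> halt_line), and O(~lower_boom) is already established, so O(halt_line).
With premise 5, O(halt_line -> register_transcript), the K-axiom yields O(register_transcript).
Premise 11 is O(~flag_claim -> ~register_transcript); contrapositively O(register_transcript -> flag_claim). Since O(register_transcript) holds, K gives O(flag_claim).
Premise 10, O(take_oath -> ~flag_claim), contraposes to O(flag_claim -> ~take_oath); with O(flag_claim) we get O(~take_oath).
Premises 2, 3, 6, 8 do not contribute to this derivation.
So O(~take_oath) holds, i.e. F(take_oath). The claim follows.

Yes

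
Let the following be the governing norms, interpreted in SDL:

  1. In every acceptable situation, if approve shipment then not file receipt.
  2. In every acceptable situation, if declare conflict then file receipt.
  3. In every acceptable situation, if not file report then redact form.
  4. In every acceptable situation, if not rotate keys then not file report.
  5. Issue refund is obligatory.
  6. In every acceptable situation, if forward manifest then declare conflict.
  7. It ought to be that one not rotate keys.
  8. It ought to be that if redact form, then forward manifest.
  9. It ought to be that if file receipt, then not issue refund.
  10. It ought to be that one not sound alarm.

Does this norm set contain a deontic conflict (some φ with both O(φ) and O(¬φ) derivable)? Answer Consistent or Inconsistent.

Inconsistent

From premise 5 we have O(issue_refund).
Premise 9 is O(file_receipt → ¬issue_refund); contrapositively O(issue_refund → ¬file_receipt). Since O(issue_refund) holds, K gives O(¬file_receipt).
Premise 2 is O(declare_conflict → file_receipt); contrapositively O(¬file_receipt → ¬declare_conflict). Since O(¬file_receipt) holds, K gives O(¬declare_conflict).
Premise 6 is O(forward_manifest → declare_conflict); contrapositively O(¬declare_conflict → ¬forward_manifest). Since O(¬declare_conflict) holds, K gives O(¬forward_manifest).
Premise 8, O(redact_form → forward_manifest), contraposes to O(¬forward_manifest → ¬redact_form); with O(¬forward_manifest) we get O(¬redact_form).
Premise 3 is O(¬file_report → redact_form); contrapositively O(¬redact_form → file_report). Since O(¬redact_form) holds, K gives O(file_report).
Premise 4 is O(¬rotate_keys → ¬file_report); contrapositively O(file_report → rotate_keys). Since O(file_report) holds, K gives O(rotate_keys).
Yet premise 7 states O(¬rotate_keys).
We now have both O(rotate_keys) and O(¬rotate_keys) — rotate_keys is simultaneously obligatory and forbidden, violating the D-axiom.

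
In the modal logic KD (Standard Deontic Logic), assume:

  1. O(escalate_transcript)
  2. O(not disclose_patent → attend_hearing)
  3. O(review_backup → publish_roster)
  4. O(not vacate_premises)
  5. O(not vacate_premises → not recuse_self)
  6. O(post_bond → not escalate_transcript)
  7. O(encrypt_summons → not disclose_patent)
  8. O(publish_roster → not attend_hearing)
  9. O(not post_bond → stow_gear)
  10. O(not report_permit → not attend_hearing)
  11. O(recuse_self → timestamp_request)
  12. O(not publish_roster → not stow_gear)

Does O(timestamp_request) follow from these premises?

Premise 11 is O(recuse_self → timestamp_request), but O(recuse_self) is not derivable from the premises, so it does not yield O(timestamp_request).
No other premise forces O(timestamp_request). An ideal world satisfying every premise can still have timestamp_request false, so O(timestamp_request) is not derivable.

No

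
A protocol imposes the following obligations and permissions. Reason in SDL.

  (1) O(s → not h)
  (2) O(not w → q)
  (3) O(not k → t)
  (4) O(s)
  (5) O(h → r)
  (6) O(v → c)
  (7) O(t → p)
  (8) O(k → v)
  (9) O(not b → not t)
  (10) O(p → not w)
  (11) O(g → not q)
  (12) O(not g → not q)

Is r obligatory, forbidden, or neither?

Neither

Premise 5 is O(h → r), but O(h) is not derivable from the premises, so it does not yield O(r).
No premise or chain of K-axiom applications forces O(r), and none forces O(not r). So r is neither obligatory nor forbidden under these norms.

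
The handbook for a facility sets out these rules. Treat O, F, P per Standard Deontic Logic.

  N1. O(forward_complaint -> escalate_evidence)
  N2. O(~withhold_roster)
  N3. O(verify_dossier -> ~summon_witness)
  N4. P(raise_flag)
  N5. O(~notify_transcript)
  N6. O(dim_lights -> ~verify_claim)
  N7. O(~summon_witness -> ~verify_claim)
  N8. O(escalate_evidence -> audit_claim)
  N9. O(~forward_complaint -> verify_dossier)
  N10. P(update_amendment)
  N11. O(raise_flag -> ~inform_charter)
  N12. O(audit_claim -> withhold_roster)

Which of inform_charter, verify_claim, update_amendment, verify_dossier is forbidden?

Premise 2 gives O(~withhold_roster).
Premise 12, O(audit_claim -> withhold_roster), contraposes to O(~withhold_roster -> ~audit_claim); with O(~withhold_roster) we get O(~audit_claim).
Premise 8 is O(escalate_evidence -> audit_claim); contrapositively O(~audit_claim -> ~escalate_evidence). Since O(~audit_claim) holds, K gives O(~escalate_evidence).
The contrapositive of premise 1 (O(forward_complaint -> escalate_evidence)) is O(~escalate_evidence -> ~forward_complaint), and O(~escalate_evidence) is already established, so O(~forward_complaint).
From O(~forward_complaint) and premise 9, O(~forward_complaint -> verify_dossier), we obtain O(verify_dossier).
Applying K to premise 3 (O(verify_dossier -> ~summon_witness)) and O(verify_dossier) yields O(~summon_witness).
Applying K to premise 7 (O(~summon_witness -> ~verify_claim)) and O(~summon_witness) yields O(~verify_claim).
So O(~verify_claim) holds, i.e. verify_claim is forbidden. None of the other listed options is forbidden under the premises.

verify_claim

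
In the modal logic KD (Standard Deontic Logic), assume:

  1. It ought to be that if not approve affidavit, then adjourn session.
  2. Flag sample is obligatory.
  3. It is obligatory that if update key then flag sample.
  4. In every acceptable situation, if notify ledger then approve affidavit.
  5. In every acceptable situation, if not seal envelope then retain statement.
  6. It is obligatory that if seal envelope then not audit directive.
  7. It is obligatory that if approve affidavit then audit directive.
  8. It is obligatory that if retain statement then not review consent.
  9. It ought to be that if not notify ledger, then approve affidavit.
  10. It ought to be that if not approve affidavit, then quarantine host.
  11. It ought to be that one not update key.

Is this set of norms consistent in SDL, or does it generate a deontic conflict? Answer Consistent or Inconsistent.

Premise 3 is O(update_key → flag_sample); even if O(flag_sample) held, inferring O(update_key) would be affirming the consequent — invalid.
So O(update_key) is not derivable, and the apparent clash with O(¬update_key) does not arise.
A world satisfying every obligation exists (e.g. adjourn_session=false, approve_affidavit=true, audit_directive=true, flag_sample=true, notify_ledger=false, quarantine_host=false, retain_statement=true, review_consent=false, seal_envelope=false, update_key=false); no atom is both obligatory and forbidden, so the set is consistent.

Consistent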